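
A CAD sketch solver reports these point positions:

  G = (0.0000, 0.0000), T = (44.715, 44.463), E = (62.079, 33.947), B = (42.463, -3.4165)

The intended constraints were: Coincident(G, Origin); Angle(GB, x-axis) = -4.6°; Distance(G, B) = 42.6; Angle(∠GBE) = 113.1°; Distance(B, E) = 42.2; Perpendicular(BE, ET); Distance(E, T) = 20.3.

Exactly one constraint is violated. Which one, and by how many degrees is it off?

Perpendicular(BE, ET) — off by 3.50°.

G = (0.00, 0.00) ✓; GB at -4.600° ✓; |GB| = 42.60 ✓; ∠GBE = 113.1° ✓; |BE| = 42.20 ✓; ∠(BE, ET) = 86.50° ✗; |ET| = 20.30 ✓.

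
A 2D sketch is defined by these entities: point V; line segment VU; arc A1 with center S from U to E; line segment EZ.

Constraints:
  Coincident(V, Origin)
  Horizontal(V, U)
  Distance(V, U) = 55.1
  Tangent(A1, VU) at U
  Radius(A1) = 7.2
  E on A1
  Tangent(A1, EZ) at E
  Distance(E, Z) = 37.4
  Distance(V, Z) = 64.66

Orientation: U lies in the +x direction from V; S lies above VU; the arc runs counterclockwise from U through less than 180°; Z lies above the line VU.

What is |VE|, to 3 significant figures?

62.5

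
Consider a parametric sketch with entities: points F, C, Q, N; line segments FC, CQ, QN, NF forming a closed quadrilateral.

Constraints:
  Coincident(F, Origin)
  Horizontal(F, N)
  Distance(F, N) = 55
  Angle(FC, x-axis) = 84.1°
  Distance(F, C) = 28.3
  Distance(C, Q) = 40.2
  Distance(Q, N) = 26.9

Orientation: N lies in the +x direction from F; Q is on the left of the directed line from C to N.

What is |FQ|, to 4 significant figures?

49.17

F is at the origin; F and N share the same y with |FN| = 55.0 and N in +x, so N = (55.0, 0). FC runs at 84.1° with |FC| = 28.3, so C = (2.909, 28.15). Q is determined by |CQ| = 40.2 and |QN| = 26.9 together: it lies at the intersection of circle(C, 40.2) and circle(N, 26.9). With |CN| = 59.21, the foot of the radical line on CN is 37.14 from C and the perpendicular offset is √(40.2² − 37.14²) = 15.38. Taking the left-of-CN solution: Q = (42.90, 24.02).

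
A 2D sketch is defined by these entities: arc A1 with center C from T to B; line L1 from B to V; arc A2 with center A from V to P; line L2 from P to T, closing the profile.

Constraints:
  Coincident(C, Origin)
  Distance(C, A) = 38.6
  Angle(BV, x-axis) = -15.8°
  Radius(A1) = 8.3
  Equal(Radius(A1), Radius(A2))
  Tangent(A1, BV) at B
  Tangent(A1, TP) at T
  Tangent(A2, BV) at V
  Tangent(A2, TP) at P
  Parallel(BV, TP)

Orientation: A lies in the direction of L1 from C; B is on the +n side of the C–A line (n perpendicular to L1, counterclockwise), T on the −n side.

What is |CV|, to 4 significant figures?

39.48

Tangency of A1 to both parallel lines with radius 8.3 puts B and T at C ± 8.3·n: B = (2.260, 7.986), T = (-2.260, -7.986). Equal radii place V and P the same way about A: V = A + 8.3·n = (39.40, -2.524), P = A − 8.3·n = (34.88, -18.50). Then |CV| = |V − C| = 39.48.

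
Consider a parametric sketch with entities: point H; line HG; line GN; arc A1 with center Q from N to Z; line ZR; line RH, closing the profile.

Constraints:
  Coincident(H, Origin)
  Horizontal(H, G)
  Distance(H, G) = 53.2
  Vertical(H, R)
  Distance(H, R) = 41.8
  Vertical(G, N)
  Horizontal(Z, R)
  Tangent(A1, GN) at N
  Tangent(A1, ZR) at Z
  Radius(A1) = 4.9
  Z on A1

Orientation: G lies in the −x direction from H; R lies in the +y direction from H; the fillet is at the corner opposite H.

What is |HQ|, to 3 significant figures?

60.8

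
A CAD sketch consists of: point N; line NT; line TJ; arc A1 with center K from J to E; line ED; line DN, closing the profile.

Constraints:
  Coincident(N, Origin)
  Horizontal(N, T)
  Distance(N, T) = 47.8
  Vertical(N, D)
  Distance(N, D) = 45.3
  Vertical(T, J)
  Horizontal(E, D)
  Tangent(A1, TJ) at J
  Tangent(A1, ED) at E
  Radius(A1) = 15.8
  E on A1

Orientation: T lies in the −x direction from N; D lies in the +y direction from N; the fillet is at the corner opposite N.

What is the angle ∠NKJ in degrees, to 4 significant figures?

137.3°

The virtual corner opposite N is at (-47.80, 45.30). The tangent condition forces KJ to be normal to TJ and the tangent condition forces KE to be normal to ED, with radius 15.8, so the center K sits 15.8 in from both sides at K = (-32.00, 29.50). That places the tangent points at J = (-47.80, 29.50) on TJ and E = (-32.00, 45.30) on ED. Then cos ∠NKJ = KN·KJ / (|KN||KJ|), giving 137.3°.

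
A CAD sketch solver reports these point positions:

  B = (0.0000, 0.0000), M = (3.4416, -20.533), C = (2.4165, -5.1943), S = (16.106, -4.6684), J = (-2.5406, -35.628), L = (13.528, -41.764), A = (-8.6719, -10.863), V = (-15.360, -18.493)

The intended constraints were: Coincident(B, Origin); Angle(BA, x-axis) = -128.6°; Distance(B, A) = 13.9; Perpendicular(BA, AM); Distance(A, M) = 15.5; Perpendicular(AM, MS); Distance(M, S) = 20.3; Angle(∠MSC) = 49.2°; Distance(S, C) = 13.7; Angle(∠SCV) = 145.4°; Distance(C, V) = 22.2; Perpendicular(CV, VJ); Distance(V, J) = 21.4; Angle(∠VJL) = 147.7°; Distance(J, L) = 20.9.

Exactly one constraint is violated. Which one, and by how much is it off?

Distance(J, L) = 20.9 — off by 3.70.

B = (0.00, 0.00) ✓; BA at -128.6° ✓; |BA| = 13.90 ✓; ∠(BA, AM) = 90.00° ✓; |AM| = 15.50 ✓; ∠(AM, MS) = 90.00° ✓; |MS| = 20.30 ✓; ∠MSC = 49.20° ✓; |SC| = 13.70 ✓; ∠SCV = 145.4° ✓; |CV| = 22.20 ✓; ∠(CV, VJ) = 90.00° ✓; |VJ| = 21.40 ✓; ∠VJL = 147.7° ✓; |JL| = 17.20 ✗.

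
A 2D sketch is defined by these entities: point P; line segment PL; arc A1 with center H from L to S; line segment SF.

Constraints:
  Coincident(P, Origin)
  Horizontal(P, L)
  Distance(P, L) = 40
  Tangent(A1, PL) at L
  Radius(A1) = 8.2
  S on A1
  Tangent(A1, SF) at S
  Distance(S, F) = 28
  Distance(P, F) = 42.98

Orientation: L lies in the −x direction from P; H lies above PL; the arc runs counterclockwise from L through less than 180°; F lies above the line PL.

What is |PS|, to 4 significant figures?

32.63

P is at the origin; PL is horizontal with |PL| = 40.0 and L on the −x side, so L = (-40.00, 0.000). Since A1 is tangent to PL there, HL ⟂ PL, so H = L + (0, 8.2) = (-40.00, 8.200). Since HS ⟂ SF (tangency), |HF| = √(8.2² + 28.0²) = 29.18 regardless of where S sits on A1. So F lies on both circle(P, 42.98) and circle(H, 29.18); the above-PL intersection is F = (-26.33, 33.97). S is the foot of the tangent from F: S = (-31.97, 6.548).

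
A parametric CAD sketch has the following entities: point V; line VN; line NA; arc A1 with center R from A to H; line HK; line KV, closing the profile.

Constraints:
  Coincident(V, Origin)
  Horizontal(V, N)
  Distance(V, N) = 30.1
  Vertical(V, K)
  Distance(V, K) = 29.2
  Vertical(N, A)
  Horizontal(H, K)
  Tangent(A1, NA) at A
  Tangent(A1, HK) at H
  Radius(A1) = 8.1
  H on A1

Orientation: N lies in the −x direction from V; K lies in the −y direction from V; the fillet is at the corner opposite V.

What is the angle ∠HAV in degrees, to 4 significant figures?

80.03°

V is at the origin; VN is horizontal with |VN| = 30.1 and N on the −x side, so N = (-30.10, 0.000). V and K share the same x with |VK| = 29.2 and K on the −y side, so K = (0.000, -29.20). The virtual corner opposite V is at (-30.10, -29.20). Since A1 is tangent to NA there, RA ⟂ NA and the tangent condition forces RH to be normal to HK, with radius 8.1, so the center R sits 8.1 in from both sides at R = (-22.00, -21.10). That places the tangent points at A = (-30.10, -21.10) on NA and H = (-22.00, -29.20) on HK. Then cos ∠HAV = AH·AV / (|AH||AV|), giving 80.03°.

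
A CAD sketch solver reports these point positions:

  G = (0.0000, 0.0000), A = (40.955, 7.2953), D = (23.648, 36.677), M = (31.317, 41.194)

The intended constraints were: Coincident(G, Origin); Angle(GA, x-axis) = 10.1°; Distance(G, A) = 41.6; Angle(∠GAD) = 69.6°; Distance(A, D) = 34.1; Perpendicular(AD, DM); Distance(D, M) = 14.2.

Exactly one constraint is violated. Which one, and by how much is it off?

Distance(D, M) = 14.2 — off by 5.30.

G = (0.00, 0.00) ✓; GA at 10.10° ✓; |GA| = 41.60 ✓; ∠GAD = 69.60° ✓; |AD| = 34.10 ✓; ∠(AD, DM) = 90.00° ✓; |DM| = 8.900 ✗.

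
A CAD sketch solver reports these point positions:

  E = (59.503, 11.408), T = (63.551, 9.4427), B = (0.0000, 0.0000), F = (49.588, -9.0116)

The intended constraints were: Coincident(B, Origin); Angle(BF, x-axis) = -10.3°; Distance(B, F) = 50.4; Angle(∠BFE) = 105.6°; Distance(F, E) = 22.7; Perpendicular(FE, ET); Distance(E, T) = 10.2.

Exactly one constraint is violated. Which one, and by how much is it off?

Distance(E, T) = 10.2 — off by 5.70.

B = (0.00, 0.00) ✓; BF at -10.30° ✓; |BF| = 50.40 ✓; ∠BFE = 105.6° ✓; |FE| = 22.70 ✓; ∠(FE, ET) = 90.00° ✓; |ET| = 4.500 ✗.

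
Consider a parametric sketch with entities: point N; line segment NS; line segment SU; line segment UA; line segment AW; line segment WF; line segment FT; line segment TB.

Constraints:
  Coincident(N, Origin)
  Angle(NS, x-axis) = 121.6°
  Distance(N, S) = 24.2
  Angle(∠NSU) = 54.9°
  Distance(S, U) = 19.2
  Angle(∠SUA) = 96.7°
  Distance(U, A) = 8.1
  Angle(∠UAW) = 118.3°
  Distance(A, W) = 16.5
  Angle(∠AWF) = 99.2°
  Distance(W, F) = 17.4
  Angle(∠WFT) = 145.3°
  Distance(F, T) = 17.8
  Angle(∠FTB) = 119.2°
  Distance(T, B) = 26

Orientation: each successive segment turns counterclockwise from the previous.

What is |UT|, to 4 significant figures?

30.34

N is at the origin; NS runs at 121.6° with length 24.2, so S = (-12.68, 20.61). ∠NSU = 54.9° gives SU at -113.3° from the x-axis; with |SU| = 19.2, U = (-20.27, 2.978). ∠SUA = 96.7° gives UA at -30.00° from the x-axis; with |UA| = 8.1, A = (-13.26, -1.072). ∠UAW = 118.3° gives AW at 31.70° from the x-axis; with |AW| = 16.5, W = (0.7783, 7.598). ∠AWF = 99.2° gives WF at 112.5° from the x-axis; with |WF| = 17.4, F = (-5.880, 23.67). ∠WFT = 145.3° gives FT at 147.2° from the x-axis; with |FT| = 17.8, T = (-20.84, 33.32). Then |UT| = |T − U| = 30.34.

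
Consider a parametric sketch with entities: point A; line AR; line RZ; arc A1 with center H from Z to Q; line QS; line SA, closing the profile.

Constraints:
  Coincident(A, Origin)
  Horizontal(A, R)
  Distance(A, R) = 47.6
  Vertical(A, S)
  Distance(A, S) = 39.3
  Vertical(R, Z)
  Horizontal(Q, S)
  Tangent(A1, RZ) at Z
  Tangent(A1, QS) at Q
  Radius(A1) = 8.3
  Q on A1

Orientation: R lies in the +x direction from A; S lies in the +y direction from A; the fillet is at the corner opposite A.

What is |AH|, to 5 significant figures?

50.055

A is at the origin; AR is horizontal with |AR| = 47.6 and R on the +x side, so R = (47.600, 0.0000). A and S share the same x with |AS| = 39.3 and S on the +y side, so S = (0.0000, 39.300). The virtual corner opposite A is at (47.600, 39.300). The tangent condition forces HZ to be normal to RZ and tangency of A1 to QS means the radius HQ is perpendicular to QS, with radius 8.3, so the center H sits 8.3 in from both sides at H = (39.300, 31.000). Then |AH| = |H − A| = 50.055.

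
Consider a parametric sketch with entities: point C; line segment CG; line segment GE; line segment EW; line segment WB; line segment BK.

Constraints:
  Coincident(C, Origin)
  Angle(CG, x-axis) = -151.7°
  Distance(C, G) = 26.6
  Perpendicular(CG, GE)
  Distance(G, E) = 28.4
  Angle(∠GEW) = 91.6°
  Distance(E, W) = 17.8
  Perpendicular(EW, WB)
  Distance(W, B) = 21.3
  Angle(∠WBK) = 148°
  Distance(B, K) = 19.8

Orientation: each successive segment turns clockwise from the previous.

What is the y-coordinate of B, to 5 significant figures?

2.8030

C is at the origin; CG runs at -151.7° with length 26.6, so G = (-23.421, -12.611). CG ⟂ GE, so GE runs at 118.30°; with |GE| = 28.4, E = (-36.885, 12.395). ∠GEW = 91.6° gives EW at 29.900° from the x-axis; with |EW| = 17.8, W = (-21.454, 21.268). The perpendicularity gives WB at right angles to EW, so WB runs at -60.100°; with |WB| = 21.3, B = (-10.836, 2.8030). So B.y = 2.8030.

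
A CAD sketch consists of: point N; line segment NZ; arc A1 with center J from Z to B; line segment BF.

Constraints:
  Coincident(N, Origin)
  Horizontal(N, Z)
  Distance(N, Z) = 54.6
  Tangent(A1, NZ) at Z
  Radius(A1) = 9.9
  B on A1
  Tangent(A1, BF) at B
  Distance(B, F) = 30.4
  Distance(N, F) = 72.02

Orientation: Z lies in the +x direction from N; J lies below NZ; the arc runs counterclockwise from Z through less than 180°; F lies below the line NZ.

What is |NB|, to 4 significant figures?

47.82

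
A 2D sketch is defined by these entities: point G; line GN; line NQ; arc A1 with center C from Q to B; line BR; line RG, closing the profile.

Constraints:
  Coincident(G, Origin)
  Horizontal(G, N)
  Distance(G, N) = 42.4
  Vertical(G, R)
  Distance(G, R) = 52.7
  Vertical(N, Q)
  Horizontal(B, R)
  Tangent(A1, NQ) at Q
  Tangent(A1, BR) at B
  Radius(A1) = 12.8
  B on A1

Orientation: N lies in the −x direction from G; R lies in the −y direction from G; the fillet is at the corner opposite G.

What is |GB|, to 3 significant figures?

60.4

The virtual corner opposite G is at (-42.4, -52.7). Tangency of A1 to NQ means the radius CQ is perpendicular to NQ and the tangent condition forces CB to be normal to BR, with radius 12.8, so the center C sits 12.8 in from both sides at C = (-29.6, -39.9). That places the tangent points at Q = (-42.4, -39.9) on NQ and B = (-29.6, -52.7) on BR. Then |GB| = |B − G| = 60.4.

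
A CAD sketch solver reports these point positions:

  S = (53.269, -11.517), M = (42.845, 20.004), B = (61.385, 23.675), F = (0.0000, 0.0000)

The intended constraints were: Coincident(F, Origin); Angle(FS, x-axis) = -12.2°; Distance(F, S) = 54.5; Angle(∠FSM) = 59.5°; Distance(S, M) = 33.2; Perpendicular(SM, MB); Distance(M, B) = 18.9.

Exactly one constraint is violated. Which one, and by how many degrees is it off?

Perpendicular(SM, MB) — off by 7.10°.

F = (0.00, 0.00) ✓; FS at -12.20° ✓; |FS| = 54.50 ✓; ∠FSM = 59.50° ✓; |SM| = 33.20 ✓; ∠(SM, MB) = 97.10° ✗; |MB| = 18.90 ✓.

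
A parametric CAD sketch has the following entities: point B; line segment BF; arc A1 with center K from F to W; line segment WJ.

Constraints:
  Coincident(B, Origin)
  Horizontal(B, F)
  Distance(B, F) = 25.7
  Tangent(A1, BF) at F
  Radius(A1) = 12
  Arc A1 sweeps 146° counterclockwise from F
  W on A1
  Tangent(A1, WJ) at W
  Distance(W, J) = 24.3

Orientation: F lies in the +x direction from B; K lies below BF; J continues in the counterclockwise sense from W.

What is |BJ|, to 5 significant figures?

52.862

B is at the origin; B and F share the same y with |BF| = 25.7 and F on the +x side, so F = (25.700, 0.0000). A1 meets BF tangentially, so KF is at right angles to BF, so K = F + (0, -12) = (25.700, -12.000). On A1, F sits at bearing 90° from K; a 146° counterclockwise sweep puts W at bearing 236°, so W = K + 12.0·(cos 236°, sin 236°) = (18.990, -21.948). A1 meets WJ tangentially, so KW is at right angles to WJ, so WJ runs along (−sin 236°, cos 236°); with |WJ| = 24.3, J = (39.135, -35.537). Then |BJ| = |J − B| = 52.862.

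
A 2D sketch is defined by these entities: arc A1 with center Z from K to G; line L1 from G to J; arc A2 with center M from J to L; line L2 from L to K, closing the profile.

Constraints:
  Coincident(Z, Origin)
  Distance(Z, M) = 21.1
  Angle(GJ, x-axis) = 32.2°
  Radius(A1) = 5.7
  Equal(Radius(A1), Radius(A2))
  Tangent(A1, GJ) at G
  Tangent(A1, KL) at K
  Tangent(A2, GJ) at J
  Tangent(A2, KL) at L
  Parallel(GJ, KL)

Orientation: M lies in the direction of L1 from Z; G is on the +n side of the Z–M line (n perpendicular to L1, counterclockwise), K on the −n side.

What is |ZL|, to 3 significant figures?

21.9

Tangency of A1 to both parallel lines with radius 5.7 puts G and K at Z ± 5.7·n: G = (-3.04, 4.82), K = (3.04, -4.82). Equal radii place J and L the same way about M: J = M + 5.7·n = (14.8, 16.1), L = M − 5.7·n = (20.9, 6.42). Then |ZL| = |L − Z| = 21.9.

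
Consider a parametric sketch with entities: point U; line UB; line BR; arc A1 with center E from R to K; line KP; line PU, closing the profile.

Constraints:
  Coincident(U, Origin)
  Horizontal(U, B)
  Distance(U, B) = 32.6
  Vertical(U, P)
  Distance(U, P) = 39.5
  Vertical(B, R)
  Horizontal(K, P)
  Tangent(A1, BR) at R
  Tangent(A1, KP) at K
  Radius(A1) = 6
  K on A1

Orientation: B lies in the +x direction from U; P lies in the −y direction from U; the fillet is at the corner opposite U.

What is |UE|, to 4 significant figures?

42.78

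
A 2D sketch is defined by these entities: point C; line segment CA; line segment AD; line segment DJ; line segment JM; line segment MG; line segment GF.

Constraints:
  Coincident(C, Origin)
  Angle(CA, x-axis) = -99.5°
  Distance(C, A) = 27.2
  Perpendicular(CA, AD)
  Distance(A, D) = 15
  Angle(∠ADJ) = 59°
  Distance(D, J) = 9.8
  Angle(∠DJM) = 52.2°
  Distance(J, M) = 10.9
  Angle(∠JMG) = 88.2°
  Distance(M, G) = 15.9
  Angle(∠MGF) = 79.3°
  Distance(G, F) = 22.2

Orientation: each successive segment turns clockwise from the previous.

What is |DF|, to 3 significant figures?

17.6

C is at the origin; CA runs at -99.5° with length 27.2, so A = (-4.49, -26.8). CA ⟂ AD, so AD runs at 170°; with |AD| = 15.0, D = (-19.3, -24.4). ∠ADJ = 59.0° gives DJ at 49.5° from the x-axis; with |DJ| = 9.8, J = (-12.9, -16.9). ∠DJM = 52.2° gives JM at -78.3° from the x-axis; with |JM| = 10.9, M = (-10.7, -27.6). ∠JMG = 88.2° gives MG at -170° from the x-axis; with |MG| = 15.9, G = (-26.4, -30.3). ∠MGF = 79.3° gives GF at 89.2° from the x-axis; with |GF| = 22.2, F = (-26.1, -8.11). Then |DF| = |F − D| = 17.6.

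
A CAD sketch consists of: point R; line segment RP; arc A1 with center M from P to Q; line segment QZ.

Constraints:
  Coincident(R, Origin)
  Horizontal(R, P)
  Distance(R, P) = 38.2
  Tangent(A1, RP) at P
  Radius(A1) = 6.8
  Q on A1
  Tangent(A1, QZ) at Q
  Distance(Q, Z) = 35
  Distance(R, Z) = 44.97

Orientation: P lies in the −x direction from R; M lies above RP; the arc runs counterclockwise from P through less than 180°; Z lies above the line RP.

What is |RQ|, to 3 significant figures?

32.0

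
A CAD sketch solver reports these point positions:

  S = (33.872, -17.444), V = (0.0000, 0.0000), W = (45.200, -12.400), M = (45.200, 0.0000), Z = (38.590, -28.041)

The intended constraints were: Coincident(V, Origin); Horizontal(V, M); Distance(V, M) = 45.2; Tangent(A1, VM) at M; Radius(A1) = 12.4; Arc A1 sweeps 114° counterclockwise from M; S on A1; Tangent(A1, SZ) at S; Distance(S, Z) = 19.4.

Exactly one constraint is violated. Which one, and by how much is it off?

Distance(S, Z) = 19.4 — off by 7.80.

V = (0.00, 0.00) ✓; V.y = 0.00, M.y = 0.00 ✓; |VM| = 45.20 ✓; ∠(WM, MV) = 90.00° ✓; |WM| = 12.40 ✓; bearing(W→S) − bearing(W→M) = 114.0° ✓; |WS| = 12.40 ✓; ∠(WS, SZ) = 90.00° ✓; |SZ| = 11.60 ✗.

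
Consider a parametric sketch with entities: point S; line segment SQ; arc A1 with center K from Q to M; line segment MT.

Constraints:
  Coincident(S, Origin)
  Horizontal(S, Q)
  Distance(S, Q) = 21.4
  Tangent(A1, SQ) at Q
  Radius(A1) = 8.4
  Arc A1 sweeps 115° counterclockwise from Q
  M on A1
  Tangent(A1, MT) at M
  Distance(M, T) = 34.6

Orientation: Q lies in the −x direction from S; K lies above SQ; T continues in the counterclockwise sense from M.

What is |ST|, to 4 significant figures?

51.79

On A1, Q sits at bearing -90° from K; a 115° counterclockwise sweep puts M at bearing 25°, so M = K + 8.4·(cos 25°, sin 25°) = (-13.79, 11.95). The tangent condition forces KM to be normal to MT, so MT runs along (−sin 25°, cos 25°); with |MT| = 34.6, T = (-28.41, 43.31). Then |ST| = |T − S| = 51.79.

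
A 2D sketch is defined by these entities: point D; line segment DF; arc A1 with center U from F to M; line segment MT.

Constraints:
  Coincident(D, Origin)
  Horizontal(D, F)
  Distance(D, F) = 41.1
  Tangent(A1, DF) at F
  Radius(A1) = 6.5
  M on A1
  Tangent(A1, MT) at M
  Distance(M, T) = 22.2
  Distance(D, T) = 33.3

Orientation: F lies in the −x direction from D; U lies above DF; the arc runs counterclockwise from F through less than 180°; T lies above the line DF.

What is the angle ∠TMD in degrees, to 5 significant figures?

65.661°

Checks: ∠(UF, FD) = 90.00° ✓; |UM| = 6.500 ✓; ∠(UM, MT) = 90.00° ✓; |MT| = 22.20 ✓; |DT| = 33.30 ✓.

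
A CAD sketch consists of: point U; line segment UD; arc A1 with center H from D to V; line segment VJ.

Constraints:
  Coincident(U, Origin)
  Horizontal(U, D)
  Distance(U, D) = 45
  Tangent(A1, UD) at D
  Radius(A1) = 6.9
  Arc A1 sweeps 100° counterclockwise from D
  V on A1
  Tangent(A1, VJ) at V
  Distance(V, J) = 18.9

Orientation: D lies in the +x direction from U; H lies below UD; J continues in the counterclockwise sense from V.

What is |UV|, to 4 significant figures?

39.05

U is at the origin; UD is horizontal with |UD| = 45.0 and D on the +x side, so D = (45.00, 0.000). The tangent condition forces HD to be normal to UD, so H = D + (0, -6.9) = (45.00, -6.900). On A1, D sits at bearing 90° from H; a 100° counterclockwise sweep puts V at bearing 190°, so V = H + 6.9·(cos 190°, sin 190°) = (38.20, -8.098). Then |UV| = |V − U| = 39.05.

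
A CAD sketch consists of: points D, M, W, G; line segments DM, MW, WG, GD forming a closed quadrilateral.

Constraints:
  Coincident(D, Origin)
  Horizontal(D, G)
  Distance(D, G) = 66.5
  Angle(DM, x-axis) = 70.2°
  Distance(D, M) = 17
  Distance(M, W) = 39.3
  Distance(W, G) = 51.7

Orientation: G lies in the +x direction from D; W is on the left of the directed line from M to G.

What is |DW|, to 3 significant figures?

54.7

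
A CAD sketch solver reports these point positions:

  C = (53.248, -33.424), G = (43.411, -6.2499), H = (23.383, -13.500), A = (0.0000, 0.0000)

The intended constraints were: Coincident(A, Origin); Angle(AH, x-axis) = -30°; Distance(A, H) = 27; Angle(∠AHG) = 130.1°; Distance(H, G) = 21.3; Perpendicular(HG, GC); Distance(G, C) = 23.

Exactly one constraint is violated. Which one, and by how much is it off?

Distance(G, C) = 23 — off by 5.90.

A = (0.00, 0.00) ✓; AH at -30.00° ✓; |AH| = 27.00 ✓; ∠AHG = 130.1° ✓; |HG| = 21.30 ✓; ∠(HG, GC) = 90.00° ✓; |GC| = 28.90 ✗.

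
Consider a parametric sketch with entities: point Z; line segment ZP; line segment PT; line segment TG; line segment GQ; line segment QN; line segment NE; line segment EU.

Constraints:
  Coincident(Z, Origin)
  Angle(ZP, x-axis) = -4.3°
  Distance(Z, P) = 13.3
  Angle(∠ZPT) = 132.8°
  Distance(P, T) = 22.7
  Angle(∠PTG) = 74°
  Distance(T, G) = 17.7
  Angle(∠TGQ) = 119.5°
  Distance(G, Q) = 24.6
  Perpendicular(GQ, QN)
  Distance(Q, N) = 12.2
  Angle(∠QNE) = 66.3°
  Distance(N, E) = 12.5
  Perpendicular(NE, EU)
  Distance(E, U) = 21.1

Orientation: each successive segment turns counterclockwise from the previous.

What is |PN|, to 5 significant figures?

14.097

Z is at the origin; ZP runs at -4.3° with length 13.3, so P = (13.263, -0.99722). ∠ZPT = 132.8° gives PT at 42.900° from the x-axis; with |PT| = 22.7, T = (29.891, 14.455). ∠PTG = 74.0° gives TG at 148.90° from the x-axis; with |TG| = 17.7, G = (14.735, 23.598). ∠TGQ = 119.5° gives GQ at -150.60° from the x-axis; with |GQ| = 24.6, Q = (-6.6965, 11.522). GQ is perpendicular to QN, so QN runs at -60.600°; with |QN| = 12.2, N = (-0.70748, 0.89275). Then |PN| = |N − P| = 14.097.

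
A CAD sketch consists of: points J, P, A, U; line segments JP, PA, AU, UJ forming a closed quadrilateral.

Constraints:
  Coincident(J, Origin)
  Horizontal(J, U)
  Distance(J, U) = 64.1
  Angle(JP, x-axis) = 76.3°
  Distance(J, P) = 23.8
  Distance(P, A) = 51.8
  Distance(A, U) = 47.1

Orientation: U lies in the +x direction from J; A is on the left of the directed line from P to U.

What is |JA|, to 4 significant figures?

69.39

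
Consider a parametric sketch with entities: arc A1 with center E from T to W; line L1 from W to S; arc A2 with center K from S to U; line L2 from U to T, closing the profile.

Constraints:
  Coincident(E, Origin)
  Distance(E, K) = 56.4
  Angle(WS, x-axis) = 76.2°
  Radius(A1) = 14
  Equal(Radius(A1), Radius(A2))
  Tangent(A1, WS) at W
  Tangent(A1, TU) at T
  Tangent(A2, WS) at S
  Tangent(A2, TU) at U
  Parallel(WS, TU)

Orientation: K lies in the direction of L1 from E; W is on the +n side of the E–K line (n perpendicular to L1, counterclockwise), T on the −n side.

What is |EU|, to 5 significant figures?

58.112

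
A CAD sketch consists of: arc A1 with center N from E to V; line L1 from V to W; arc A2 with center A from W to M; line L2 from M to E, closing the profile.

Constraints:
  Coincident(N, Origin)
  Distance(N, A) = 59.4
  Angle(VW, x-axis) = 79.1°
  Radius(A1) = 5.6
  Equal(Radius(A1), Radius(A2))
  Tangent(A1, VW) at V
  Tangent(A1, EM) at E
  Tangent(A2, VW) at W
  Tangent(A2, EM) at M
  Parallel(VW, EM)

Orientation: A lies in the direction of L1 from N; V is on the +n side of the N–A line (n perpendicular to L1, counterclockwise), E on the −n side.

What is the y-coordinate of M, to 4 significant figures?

57.27

The slot axis is L1's direction at 79.1°, so u = (cos 79.1°, sin 79.1°) = (0.1891, 0.9820) and n = (−sin 79.1°, cos 79.1°) = (-0.9820, 0.1891). N is at the origin and A lies 59.4 along u from N, so A = 59.4·u = (11.23, 58.33). Tangency of A1 to both parallel lines with radius 5.6 puts V and E at N ± 5.6·n: V = (-5.499, 1.059), E = (5.499, -1.059). Equal radii place W and M the same way about A: W = A + 5.6·n = (5.733, 59.39), M = A − 5.6·n = (16.73, 57.27). So M.y = 57.27.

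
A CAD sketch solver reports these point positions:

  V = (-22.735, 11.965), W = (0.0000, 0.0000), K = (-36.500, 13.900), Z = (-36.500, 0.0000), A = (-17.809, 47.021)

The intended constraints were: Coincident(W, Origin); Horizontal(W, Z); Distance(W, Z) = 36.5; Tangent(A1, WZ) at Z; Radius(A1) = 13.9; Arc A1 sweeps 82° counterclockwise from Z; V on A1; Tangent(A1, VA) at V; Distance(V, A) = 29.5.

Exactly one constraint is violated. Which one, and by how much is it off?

Distance(V, A) = 29.5 — off by 5.90.

W = (0.00, 0.00) ✓; W.y = 0.00, Z.y = 0.00 ✓; |WZ| = 36.50 ✓; ∠(KZ, ZW) = 90.00° ✓; |KZ| = 13.90 ✓; bearing(K→V) − bearing(K→Z) = 82.00° ✓; |KV| = 13.90 ✓; ∠(KV, VA) = 90.00° ✓; |VA| = 35.40 ✗.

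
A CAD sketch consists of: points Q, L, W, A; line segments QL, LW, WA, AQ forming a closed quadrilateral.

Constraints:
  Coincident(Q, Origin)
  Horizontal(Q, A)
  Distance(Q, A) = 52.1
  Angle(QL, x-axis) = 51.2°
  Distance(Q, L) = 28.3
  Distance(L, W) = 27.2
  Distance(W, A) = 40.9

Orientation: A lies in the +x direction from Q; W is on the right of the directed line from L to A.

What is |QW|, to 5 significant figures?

12.257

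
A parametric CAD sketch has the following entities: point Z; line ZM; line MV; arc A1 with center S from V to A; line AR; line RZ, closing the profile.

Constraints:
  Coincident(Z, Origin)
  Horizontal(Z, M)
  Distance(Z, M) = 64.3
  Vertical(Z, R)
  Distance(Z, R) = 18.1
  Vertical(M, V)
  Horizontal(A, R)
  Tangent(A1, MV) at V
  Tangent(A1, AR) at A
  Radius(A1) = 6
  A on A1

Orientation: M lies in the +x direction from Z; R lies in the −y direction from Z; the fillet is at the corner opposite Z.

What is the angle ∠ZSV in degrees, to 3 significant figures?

168°

Z is at the origin; Z and M share the same y with |ZM| = 64.3 and M on the +x side, so M = (64.3, 0.00). ZR is vertical with |ZR| = 18.1 and R on the −y side, so R = (0.00, -18.1). The virtual corner opposite Z is at (64.3, -18.1). The tangent condition forces SV to be normal to MV and A1 meets AR tangentially, so SA is at right angles to AR, with radius 6.0, so the center S sits 6.0 in from both sides at S = (58.3, -12.1). That places the tangent points at V = (64.3, -12.1) on MV and A = (58.3, -18.1) on AR. Then cos ∠ZSV = SZ·SV / (|SZ||SV|), giving 168°.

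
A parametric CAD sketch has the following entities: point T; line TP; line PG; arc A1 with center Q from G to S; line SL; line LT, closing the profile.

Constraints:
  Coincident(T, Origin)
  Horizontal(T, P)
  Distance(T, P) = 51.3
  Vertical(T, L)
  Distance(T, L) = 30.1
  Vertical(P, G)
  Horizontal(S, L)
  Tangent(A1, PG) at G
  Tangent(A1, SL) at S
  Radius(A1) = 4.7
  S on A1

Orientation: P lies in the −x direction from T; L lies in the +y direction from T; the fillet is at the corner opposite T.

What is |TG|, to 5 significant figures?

57.244

T is at the origin; T and P share the same y with |TP| = 51.3 and P on the −x side, so P = (-51.300, 0.0000). TL is vertical with |TL| = 30.1 and L on the +y side, so L = (0.0000, 30.100). The virtual corner opposite T is at (-51.300, 30.100). The tangent condition forces QG to be normal to PG and the tangent condition forces QS to be normal to SL, with radius 4.7, so the center Q sits 4.7 in from both sides at Q = (-46.600, 25.400). That places the tangent points at G = (-51.300, 25.400) on PG and S = (-46.600, 30.100) on SL. Then |TG| = |G − T| = 57.244.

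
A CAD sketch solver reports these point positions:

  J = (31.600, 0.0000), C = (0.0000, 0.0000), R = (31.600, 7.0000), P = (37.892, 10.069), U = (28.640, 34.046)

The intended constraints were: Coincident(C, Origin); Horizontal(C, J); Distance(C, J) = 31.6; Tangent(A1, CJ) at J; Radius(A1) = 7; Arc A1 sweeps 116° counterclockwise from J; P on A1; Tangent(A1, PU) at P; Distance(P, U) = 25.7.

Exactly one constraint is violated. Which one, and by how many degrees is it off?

Tangent(A1, PU) at P — off by 4.90°.

C = (0.00, 0.00) ✓; C.y = 0.00, J.y = 0.00 ✓; |CJ| = 31.60 ✓; ∠(RJ, JC) = 90.00° ✓; |RJ| = 7.000 ✓; bearing(R→P) − bearing(R→J) = 116.0° ✓; |RP| = 7.001 ✓; ∠(RP, PU) = 94.90° ✗; |PU| = 25.70 ✓.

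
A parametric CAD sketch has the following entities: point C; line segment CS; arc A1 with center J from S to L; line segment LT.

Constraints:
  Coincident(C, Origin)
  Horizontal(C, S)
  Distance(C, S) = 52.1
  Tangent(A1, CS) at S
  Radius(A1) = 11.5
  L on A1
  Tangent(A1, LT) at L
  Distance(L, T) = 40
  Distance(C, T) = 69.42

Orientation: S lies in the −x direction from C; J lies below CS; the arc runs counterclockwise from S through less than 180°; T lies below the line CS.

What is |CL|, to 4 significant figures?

64.61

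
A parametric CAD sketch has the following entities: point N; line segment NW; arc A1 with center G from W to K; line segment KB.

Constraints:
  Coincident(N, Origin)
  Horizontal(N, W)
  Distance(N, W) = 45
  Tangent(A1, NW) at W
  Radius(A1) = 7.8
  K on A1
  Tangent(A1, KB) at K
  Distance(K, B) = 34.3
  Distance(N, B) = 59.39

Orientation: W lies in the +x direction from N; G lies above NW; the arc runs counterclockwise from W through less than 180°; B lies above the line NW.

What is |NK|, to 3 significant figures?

53.4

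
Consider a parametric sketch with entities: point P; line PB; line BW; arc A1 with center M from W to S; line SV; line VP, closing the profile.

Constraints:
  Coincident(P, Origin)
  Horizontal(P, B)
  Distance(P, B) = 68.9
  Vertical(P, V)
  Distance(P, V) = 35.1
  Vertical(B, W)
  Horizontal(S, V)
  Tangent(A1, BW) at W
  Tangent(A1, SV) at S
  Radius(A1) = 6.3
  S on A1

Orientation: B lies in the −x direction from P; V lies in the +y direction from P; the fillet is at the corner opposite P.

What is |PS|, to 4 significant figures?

71.77

P is at the origin; PB is horizontal with |PB| = 68.9 and B on the −x side, so B = (-68.90, 0.000). PV is vertical with |PV| = 35.1 and V on the +y side, so V = (0.000, 35.10). The virtual corner opposite P is at (-68.90, 35.10). Tangency of A1 to BW means the radius MW is perpendicular to BW and tangency of A1 to SV means the radius MS is perpendicular to SV, with radius 6.3, so the center M sits 6.3 in from both sides at M = (-62.60, 28.80). That places the tangent points at W = (-68.90, 28.80) on BW and S = (-62.60, 35.10) on SV. Then |PS| = |S − P| = 71.77.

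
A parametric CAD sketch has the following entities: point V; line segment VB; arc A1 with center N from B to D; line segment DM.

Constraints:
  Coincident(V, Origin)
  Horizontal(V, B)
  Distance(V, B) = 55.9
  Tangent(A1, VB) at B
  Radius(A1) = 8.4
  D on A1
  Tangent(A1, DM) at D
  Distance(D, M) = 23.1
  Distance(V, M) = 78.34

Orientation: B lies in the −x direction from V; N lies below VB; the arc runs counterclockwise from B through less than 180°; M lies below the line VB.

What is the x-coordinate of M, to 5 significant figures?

-74.372

Checks: |VB| = 55.90 ✓; |ND| = 8.400 ✓; ∠(ND, DM) = 90.00° ✓; |DM| = 23.10 ✓; |VM| = 78.34 ✓.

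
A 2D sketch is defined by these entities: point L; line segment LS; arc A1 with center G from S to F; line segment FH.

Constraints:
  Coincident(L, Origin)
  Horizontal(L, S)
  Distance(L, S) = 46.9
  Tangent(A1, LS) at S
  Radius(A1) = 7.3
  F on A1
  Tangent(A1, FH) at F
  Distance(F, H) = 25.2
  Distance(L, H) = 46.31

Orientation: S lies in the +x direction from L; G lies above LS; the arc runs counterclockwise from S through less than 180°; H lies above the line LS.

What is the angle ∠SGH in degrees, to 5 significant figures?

152.50°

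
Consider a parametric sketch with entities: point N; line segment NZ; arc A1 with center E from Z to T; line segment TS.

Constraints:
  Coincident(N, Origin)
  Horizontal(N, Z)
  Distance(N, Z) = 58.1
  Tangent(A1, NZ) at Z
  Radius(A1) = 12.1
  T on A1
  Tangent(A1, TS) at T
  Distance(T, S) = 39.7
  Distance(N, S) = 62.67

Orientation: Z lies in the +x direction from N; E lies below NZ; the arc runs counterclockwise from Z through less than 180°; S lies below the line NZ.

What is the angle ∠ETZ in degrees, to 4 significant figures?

50.16°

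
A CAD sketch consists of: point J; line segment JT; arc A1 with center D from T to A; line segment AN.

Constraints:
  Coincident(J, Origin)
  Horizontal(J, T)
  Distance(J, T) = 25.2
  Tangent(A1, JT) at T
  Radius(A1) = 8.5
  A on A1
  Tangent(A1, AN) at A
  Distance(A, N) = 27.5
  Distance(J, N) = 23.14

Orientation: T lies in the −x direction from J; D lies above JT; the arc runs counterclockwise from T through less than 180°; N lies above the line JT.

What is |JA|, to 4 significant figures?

19.11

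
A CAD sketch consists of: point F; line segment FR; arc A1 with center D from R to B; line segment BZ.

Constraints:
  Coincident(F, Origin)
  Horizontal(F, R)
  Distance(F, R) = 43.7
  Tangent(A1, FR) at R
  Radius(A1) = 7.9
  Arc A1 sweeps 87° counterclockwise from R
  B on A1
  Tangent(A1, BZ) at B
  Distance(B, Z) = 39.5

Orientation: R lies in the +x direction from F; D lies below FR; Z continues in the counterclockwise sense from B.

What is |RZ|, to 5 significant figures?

47.977

F is at the origin; F and R share the same y with |FR| = 43.7 and R on the +x side, so R = (43.700, 0.0000). Tangency of A1 to FR means the radius DR is perpendicular to FR, so D = R + (0, -7.9) = (43.700, -7.9000). On A1, R sits at bearing 90° from D; an 87° counterclockwise sweep puts B at bearing 177°, so B = D + 7.9·(cos 177°, sin 177°) = (35.811, -7.4865). A1 meets BZ tangentially, so DB is at right angles to BZ, so BZ runs along (−sin 177°, cos 177°); with |BZ| = 39.5, Z = (33.744, -46.932). Then |RZ| = |Z − R| = 47.977.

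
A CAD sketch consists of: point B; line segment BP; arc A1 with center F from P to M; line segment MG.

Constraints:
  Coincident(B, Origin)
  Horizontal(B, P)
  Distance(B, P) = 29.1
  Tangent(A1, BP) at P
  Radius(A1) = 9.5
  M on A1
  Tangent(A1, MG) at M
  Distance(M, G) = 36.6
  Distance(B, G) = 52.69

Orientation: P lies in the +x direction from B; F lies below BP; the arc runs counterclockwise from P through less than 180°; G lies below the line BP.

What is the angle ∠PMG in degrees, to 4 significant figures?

131.7°

B is at the origin; BP is horizontal with |BP| = 29.1 and P on the +x side, so P = (29.10, 0.000). Since A1 is tangent to BP there, FP ⟂ BP, so F = P + (0, -9.5) = (29.10, -9.500). Since FM ⟂ MG (tangency), |FG| = √(9.5² + 36.6²) = 37.81 regardless of where M sits on A1. So G lies on both circle(B, 52.69) and circle(F, 37.81); the below-BP intersection is G = (23.91, -46.95). M is the foot of the tangent from G: M = (19.66, -10.60).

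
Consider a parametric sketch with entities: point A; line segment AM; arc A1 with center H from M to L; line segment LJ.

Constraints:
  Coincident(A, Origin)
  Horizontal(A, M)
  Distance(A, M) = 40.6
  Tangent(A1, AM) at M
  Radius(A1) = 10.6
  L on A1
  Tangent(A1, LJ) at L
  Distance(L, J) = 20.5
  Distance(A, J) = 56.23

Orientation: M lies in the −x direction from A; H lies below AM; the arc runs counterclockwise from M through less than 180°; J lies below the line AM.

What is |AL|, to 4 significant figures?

52.56

Checks: |HL| = 10.60 ✓; ∠(HL, LJ) = 90.00° ✓; |LJ| = 20.50 ✓; |AJ| = 56.23 ✓.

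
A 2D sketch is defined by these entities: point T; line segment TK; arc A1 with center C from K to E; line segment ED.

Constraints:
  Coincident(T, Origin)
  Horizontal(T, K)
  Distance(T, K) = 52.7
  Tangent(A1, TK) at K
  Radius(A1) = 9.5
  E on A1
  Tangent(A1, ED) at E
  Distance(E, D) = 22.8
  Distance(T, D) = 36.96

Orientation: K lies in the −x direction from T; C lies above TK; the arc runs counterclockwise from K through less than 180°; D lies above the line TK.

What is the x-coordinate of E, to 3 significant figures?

-45.5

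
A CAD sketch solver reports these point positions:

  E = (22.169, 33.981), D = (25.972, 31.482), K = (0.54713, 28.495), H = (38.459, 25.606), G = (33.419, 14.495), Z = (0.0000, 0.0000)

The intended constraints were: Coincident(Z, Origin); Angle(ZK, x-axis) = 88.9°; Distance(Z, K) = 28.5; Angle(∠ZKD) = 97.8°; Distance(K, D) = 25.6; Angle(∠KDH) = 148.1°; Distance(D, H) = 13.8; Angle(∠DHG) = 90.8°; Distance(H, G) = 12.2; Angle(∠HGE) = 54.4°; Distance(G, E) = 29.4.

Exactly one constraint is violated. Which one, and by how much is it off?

Distance(G, E) = 29.4 — off by 6.90.

Z = (0.00, 0.00) ✓; ZK at 88.90° ✓; |ZK| = 28.50 ✓; ∠ZKD = 97.80° ✓; |KD| = 25.60 ✓; ∠KDH = 148.1° ✓; |DH| = 13.80 ✓; ∠DHG = 90.80° ✓; |HG| = 12.20 ✓; ∠HGE = 54.40° ✓; |GE| = 22.50 ✗.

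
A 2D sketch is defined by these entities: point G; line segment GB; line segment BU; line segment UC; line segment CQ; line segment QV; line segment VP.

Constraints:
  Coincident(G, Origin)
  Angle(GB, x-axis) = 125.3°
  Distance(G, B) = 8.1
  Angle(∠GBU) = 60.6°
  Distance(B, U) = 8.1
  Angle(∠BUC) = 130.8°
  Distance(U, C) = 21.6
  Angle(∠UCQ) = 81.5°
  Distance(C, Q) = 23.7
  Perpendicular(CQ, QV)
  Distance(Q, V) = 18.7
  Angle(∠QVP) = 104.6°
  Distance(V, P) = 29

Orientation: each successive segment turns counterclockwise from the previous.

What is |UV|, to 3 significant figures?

20.7

G is at the origin; GB runs at 125.3° with length 8.1, so B = (-4.68, 6.61). ∠GBU = 60.6° gives BU at -115° from the x-axis; with |BU| = 8.1, U = (-8.14, -0.712). ∠BUC = 130.8° gives UC at -66.1° from the x-axis; with |UC| = 21.6, C = (0.609, -20.5). ∠UCQ = 81.5° gives CQ at 32.4° from the x-axis; with |CQ| = 23.7, Q = (20.6, -7.76). The perpendicularity gives QV at right angles to CQ, so QV runs at 122°; with |QV| = 18.7, V = (10.6, 8.03). Then |UV| = |V − U| = 20.7.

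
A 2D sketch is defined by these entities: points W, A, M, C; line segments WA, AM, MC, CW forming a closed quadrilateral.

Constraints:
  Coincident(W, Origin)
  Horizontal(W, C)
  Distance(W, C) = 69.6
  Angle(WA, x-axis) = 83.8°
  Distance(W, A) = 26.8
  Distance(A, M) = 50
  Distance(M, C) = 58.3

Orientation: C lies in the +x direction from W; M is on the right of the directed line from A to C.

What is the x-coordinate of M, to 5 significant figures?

15.505

W is at the origin; W and C share the same y with |WC| = 69.6 and C in +x, so C = (69.6, 0). WA runs at 83.8° with |WA| = 26.8, so A = (2.8944, 26.643). M is determined by |AM| = 50.0 and |MC| = 58.3 together: it lies at the intersection of circle(A, 50.0) and circle(C, 58.3). With |AC| = 71.830, the foot of the radical line on AC is 29.658 from A and the perpendicular offset is √(50.0² − 29.658²) = 40.254. Taking the right-of-AC solution: M = (15.505, -21.740).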